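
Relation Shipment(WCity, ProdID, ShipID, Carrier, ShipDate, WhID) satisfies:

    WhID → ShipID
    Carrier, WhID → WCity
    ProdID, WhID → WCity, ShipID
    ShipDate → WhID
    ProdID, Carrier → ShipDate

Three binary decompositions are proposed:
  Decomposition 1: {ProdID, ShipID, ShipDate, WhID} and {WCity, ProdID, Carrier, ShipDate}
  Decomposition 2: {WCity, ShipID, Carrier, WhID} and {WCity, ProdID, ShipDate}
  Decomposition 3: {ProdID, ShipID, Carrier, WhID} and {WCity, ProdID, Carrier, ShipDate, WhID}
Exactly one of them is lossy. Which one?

Decomposition 2

Decomposition 1: common = {ProdID, ShipDate}, closure = {WCity, ProdID, ShipID, ShipDate, WhID} → lossless.
Decomposition 2: common = {WCity}, closure = {WCity} → lossy.
Decomposition 3: common = {ProdID, Carrier, WhID}, closure = {WCity, ProdID, ShipID, Carrier, ShipDate, WhID} → lossless.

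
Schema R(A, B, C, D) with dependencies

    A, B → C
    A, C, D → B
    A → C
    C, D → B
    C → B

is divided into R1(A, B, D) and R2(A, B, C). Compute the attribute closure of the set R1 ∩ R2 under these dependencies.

A, B, C

R1 ∩ R2 = {A, B}.
A, B → C applies, adding C
Closure: {A, B, C}.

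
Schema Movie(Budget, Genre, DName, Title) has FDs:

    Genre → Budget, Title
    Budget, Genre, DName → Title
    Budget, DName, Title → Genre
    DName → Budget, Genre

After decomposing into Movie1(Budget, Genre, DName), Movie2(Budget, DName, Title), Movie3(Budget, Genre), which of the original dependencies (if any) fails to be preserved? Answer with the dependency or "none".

Genre → Budget, Title

Check Genre → Budget, Title: no single fragment contains all of {Budget, Genre, Title}, and the restricted closure of {Genre} across the fragments never reaches {Budget, Title}.
Budget, Genre, DName → Title is preserved.
Budget, DName, Title → Genre is preserved.
DName → Budget, Genre is preserved.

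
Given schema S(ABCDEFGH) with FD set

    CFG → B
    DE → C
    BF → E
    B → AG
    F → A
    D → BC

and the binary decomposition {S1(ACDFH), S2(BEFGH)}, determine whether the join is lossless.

No

Common attributes: S1 ∩ S2 = {FH}.
Closure of {FH}: F → A applies, adding A. So (FH)⁺ = {AFH}.
The closure contains neither all of S1 = {ACDFH} nor all of S2 = {BEFGH}, so the common attributes are not a superkey of either fragment. The join is lossy.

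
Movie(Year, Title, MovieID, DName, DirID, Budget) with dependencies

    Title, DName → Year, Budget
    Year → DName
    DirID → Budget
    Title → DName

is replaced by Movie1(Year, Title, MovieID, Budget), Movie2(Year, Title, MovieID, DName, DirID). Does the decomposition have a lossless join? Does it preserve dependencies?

lossless but not dependency-preserving

Lossless test: (Year, Title, MovieID)⁺ = {Year, Title, MovieID, DName, Budget}, which contains all of one fragment — lossless.
Dependency preservation: the restricted closure of {DirID} across the fragments never reaches {Budget}, so DirID → Budget cannot be enforced without a join — not preserved.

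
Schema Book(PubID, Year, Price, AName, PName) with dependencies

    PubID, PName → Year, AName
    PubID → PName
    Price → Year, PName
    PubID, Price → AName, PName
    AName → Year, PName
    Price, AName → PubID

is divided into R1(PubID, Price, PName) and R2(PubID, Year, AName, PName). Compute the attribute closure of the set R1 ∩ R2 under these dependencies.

R1 ∩ R2 = {PubID, PName}.
PubID, PName → Year, AName applies, adding Year, AName
Closure: {PubID, Year, AName, PName}.

PubID, Year, AName, PName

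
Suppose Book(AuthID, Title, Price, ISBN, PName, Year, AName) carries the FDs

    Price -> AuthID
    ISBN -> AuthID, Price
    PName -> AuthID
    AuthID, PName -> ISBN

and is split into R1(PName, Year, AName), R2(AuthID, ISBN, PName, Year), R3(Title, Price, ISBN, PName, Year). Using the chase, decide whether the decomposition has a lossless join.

No

Chase test. Columns are AuthID, Title, Price, ISBN, PName, Year, AName; row i has aⱼ where attribute j ∈ Ri, else bᵢⱼ.
Initial tableau (one row per fragment):
  row 1: b11 b12 b13 b14 a5 a6 a7
  row 2: a1 b22 b23 a4 a5 a6 b27
  row 3: b31 a2 a3 a4 a5 a6 b37
Rows 2 and 3 agree on ISBN; apply ISBN→AuthID, Price and equate their AuthID, Price entries.
Rows 1 and 2 agree on PName; apply PName→AuthID and equate their AuthID entries.
Rows 1 and 2 agree on AuthID, PName; apply AuthID, PName→ISBN and equate their ISBN entries.
Rows 1 and 2 agree on ISBN; apply ISBN→AuthID, Price and equate their AuthID, Price entries.
No row becomes fully distinguished — the join is lossy.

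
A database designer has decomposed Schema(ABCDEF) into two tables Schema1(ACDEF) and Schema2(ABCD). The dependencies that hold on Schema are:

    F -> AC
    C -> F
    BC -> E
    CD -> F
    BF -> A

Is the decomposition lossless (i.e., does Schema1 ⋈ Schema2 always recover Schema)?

No

Common attributes: Schema1 ∩ Schema2 = {ACD}.
Closure of {ACD}: C → F applies, adding F. So (ACD)⁺ = {ACDF}.
The closure contains neither all of Schema1 = {ACDEF} nor all of Schema2 = {ABCD}, so the common attributes are not a superkey of either fragment. The join is lossy.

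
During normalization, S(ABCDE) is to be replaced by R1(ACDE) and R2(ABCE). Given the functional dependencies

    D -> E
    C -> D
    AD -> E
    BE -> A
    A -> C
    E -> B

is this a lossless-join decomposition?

Yes

Common attributes: R1 ∩ R2 = {ACE}.
Closure of {ACE}: C → D applies, adding D; E → B applies, adding B. So (ACE)⁺ = {ABCDE}.
This closure contains every attribute of R1, so R1 ∩ R2 → R1. The join is lossless.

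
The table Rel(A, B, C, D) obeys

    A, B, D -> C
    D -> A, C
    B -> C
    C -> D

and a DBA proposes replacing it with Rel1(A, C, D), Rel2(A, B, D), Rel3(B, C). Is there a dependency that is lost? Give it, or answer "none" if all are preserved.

A, B, D → C: restricted closure across fragments reaches C.
D → A, C lies within Rel1.
B → C lies within Rel3.
C → D lies within Rel1.
Every dependency is enforceable on the fragments, so the decomposition is dependency-preserving.

none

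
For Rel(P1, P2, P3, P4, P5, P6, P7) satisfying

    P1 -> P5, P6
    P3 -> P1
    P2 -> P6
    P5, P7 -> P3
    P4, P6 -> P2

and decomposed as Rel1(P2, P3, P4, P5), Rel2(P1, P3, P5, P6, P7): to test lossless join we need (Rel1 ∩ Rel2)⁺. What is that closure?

Rel1 ∩ Rel2 = {P3, P5}.
P3 → P1 applies, adding P1
P1 → P5, P6 applies, adding P6
Closure: {P1, P3, P5, P6}.

P1, P3, P5, P6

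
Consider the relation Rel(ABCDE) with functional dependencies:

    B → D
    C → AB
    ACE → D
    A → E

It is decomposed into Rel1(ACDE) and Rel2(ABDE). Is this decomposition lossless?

No

Common attributes: Rel1 ∩ Rel2 = {ADE}.
No dependency enlarges {ADE}, so (ADE)⁺ = {ADE}.
The closure contains neither all of Rel1 = {ACDE} nor all of Rel2 = {ABDE}, so the common attributes are not a superkey of either fragment. The join is lossy.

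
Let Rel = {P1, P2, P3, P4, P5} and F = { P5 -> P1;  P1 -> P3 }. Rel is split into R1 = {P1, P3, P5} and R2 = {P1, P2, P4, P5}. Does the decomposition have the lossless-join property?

Yes

Common attributes: R1 ∩ R2 = {P1, P5}.
Closure of {P1, P5}: P1 → P3 applies, adding P3. So (P1, P5)⁺ = {P1, P3, P5}.
This closure contains every attribute of R1, so R1 ∩ R2 → R1. The join is lossless.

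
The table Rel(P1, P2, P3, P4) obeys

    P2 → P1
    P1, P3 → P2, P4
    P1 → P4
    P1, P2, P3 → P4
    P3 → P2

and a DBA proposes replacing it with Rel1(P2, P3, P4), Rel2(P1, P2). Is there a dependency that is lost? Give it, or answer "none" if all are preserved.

Check P1 → P4: no single fragment contains all of {P1, P4}, and the restricted closure of {P1} across the fragments never reaches {P4}.
P2 → P1 is preserved.
P1, P3 → P2, P4 is preserved.
P1, P2, P3 → P4 is preserved.
P3 → P2 is preserved.

P1 → P4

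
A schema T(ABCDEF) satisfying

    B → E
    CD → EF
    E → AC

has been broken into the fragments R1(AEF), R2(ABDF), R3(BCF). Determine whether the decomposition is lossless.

No

Chase test. Columns are ABCDEF; row i has aⱼ where attribute j ∈ Ri, else bᵢⱼ.
Initial tableau (one row per fragment):
  row 1: a1 b12 b13 b14 a5 a6
  row 2: a1 a2 b23 a4 b25 a6
  row 3: b31 a2 a3 b34 b35 a6
Rows 2 and 3 agree on B; apply B→E and equate their E entries.
Rows 2 and 3 agree on E; apply E→AC and equate their AC entries.
No row becomes fully distinguished — the join is lossy.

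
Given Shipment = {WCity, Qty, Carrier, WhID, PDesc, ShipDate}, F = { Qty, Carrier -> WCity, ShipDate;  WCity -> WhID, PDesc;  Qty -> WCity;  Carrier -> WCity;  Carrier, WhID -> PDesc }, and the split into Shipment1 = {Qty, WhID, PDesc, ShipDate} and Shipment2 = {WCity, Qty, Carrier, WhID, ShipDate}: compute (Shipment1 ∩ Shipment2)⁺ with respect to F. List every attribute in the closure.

Shipment1 ∩ Shipment2 = {Qty, WhID, ShipDate}.
Qty → WCity applies, adding WCity
WCity → WhID, PDesc applies, adding PDesc
Closure: {WCity, Qty, WhID, PDesc, ShipDate}.

WCity, Qty, WhID, PDesc, ShipDate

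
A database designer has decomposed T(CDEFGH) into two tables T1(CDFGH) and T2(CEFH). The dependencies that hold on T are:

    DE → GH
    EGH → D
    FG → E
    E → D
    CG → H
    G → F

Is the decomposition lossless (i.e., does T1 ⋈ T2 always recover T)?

No

Common attributes: T1 ∩ T2 = {CFH}.
No dependency enlarges {CFH}, so (CFH)⁺ = {CFH}.
The closure contains neither all of T1 = {CDFGH} nor all of T2 = {CEFH}, so the common attributes are not a superkey of either fragment. The join is lossy.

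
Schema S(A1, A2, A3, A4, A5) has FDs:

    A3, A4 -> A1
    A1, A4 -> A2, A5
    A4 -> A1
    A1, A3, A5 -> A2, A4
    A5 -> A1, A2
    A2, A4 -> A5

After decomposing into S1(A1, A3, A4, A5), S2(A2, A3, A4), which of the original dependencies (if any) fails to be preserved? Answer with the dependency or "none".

Check A5 → A1, A2: no single fragment contains all of {A1, A2, A5}, and the restricted closure of {A5} across the fragments never reaches {A1, A2}.
A3, A4 → A1 is preserved.
A1, A4 → A2, A5 is preserved.
A4 → A1 is preserved.
A1, A3, A5 → A2, A4 is preserved.
A2, A4 → A5 is preserved.

A5 -> A1, A2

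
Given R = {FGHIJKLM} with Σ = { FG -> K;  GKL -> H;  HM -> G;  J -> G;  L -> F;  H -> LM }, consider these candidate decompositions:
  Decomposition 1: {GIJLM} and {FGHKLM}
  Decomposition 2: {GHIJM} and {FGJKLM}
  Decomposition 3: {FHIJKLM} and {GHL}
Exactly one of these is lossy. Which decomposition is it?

Decomposition 1: common = {GLM}, closure = {FGHKLM} → lossless.
Decomposition 2: common = {GJM}, closure = {GJM} → lossy.
Decomposition 3: common = {HL}, closure = {FGHKLM} → lossless.

Decomposition 2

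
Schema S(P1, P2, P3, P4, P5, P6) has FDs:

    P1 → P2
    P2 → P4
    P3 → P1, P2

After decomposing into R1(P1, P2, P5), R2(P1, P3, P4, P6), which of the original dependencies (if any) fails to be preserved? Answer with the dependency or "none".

P2 → P4

Check P2 → P4: no single fragment contains all of {P2, P4}, and the restricted closure of {P2} across the fragments never reaches {P4}.
P1 → P2 is preserved.
P3 → P1, P2 is preserved.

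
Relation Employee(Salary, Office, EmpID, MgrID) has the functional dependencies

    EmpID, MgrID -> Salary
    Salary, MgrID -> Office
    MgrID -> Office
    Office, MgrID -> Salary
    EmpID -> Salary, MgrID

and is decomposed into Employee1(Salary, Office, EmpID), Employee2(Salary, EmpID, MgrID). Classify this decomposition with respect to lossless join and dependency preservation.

Lossless test: (Salary, EmpID)⁺ = {Salary, Office, EmpID, MgrID}, which contains all of one fragment — lossless.
Dependency preservation: the restricted closure of {Salary, MgrID} across the fragments never reaches {Office}, so Salary, MgrID → Office cannot be enforced without a join — not preserved.

lossless but not dependency-preserving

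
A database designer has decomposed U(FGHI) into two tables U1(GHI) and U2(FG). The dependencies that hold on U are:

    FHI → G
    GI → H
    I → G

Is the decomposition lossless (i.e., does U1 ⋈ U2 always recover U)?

No

Common attributes: U1 ∩ U2 = {G}.
No dependency enlarges {G}, so (G)⁺ = {G}.
The closure contains neither all of U1 = {GHI} nor all of U2 = {FG}, so the common attributes are not a superkey of either fragment. The join is lossy.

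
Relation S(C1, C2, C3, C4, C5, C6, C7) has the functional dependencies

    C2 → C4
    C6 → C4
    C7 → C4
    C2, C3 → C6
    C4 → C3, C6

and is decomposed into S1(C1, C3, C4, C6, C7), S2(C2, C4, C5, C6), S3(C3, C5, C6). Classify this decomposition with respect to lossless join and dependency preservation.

Lossless test (chase): Rows 1 and 3 agree on C6; apply C6→C4 and equate their C4 entries. Rows 1 and 2 agree on C4; apply C4→C3, C6 and equate their C3, C6 entries. No row becomes fully distinguished — the join is lossy.
Dependency preservation: C2, C3 → C6 is not contained in any single fragment, but the restricted closure of its left-hand side across the fragments still reaches the right-hand side; the remaining FDs each lie inside some fragment. All dependencies are preserved.

lossy but dependency-preserving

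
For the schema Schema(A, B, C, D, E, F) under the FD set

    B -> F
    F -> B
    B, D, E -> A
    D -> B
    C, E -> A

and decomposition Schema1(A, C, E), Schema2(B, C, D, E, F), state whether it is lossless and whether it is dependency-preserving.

Lossless test: (C, E)⁺ = {A, C, E}, which contains all of one fragment — lossless.
Dependency preservation: the restricted closure of {B, D, E} across the fragments never reaches {A}, so B, D, E → A cannot be enforced without a join — not preserved.

lossless but not dependency-preserving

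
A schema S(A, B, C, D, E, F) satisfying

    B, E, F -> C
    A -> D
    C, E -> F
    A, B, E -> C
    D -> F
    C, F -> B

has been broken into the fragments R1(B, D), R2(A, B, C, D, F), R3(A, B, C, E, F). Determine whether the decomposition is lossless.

Yes

Chase test. Columns are A, B, C, D, E, F; row i has aⱼ where attribute j ∈ Ri, else bᵢⱼ.
Initial tableau (one row per fragment):
  row 1: b11 a2 b13 a4 b15 b16
  row 2: a1 a2 a3 a4 b25 a6
  row 3: a1 a2 a3 b34 a5 a6
Rows 2 and 3 agree on A; apply A→D and equate their D entries.
Rows 1 and 2 agree on D; apply D→F and equate their F entries.
Row 3 is now all distinguished symbols — the join is lossless.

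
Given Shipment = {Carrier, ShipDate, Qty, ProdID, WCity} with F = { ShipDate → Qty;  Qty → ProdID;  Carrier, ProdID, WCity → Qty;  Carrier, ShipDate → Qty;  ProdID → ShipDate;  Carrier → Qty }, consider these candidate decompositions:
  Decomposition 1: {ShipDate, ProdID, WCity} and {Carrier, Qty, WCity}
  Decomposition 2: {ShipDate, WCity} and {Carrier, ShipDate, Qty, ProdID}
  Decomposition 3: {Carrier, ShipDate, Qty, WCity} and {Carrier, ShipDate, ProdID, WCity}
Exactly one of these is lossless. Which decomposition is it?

Decomposition 1: common = {WCity}, closure = {WCity} → lossy.
Decomposition 2: common = {ShipDate}, closure = {ShipDate, Qty, ProdID} → lossy.
Decomposition 3: common = {Carrier, ShipDate, WCity}, closure = {Carrier, ShipDate, Qty, ProdID, WCity} → lossless.

Decomposition 3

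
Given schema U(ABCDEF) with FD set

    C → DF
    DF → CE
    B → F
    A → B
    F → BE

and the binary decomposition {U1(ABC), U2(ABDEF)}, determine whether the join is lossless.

No

Common attributes: U1 ∩ U2 = {AB}.
Closure of {AB}: B → F applies, adding F; F → BE applies, adding E. So (AB)⁺ = {ABEF}.
The closure contains neither all of U1 = {ABC} nor all of U2 = {ABDEF}, so the common attributes are not a superkey of either fragment. The join is lossy.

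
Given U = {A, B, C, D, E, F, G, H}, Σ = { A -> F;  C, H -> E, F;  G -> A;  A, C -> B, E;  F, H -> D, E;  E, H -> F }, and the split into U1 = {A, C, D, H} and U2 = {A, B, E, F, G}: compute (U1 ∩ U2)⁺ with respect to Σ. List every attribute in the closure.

U1 ∩ U2 = {A}.
A → F applies, adding F
Closure: {A, F}.

A, F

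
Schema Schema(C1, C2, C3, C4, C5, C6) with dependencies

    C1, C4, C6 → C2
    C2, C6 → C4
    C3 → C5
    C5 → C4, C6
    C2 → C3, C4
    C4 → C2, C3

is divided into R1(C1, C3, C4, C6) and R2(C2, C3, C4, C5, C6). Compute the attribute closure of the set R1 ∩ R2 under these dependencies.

C2, C3, C4, C5, C6

R1 ∩ R2 = {C3, C4, C6}.
C3 → C5 applies, adding C5
C4 → C2, C3 applies, adding C2
Closure: {C2, C3, C4, C5, C6}.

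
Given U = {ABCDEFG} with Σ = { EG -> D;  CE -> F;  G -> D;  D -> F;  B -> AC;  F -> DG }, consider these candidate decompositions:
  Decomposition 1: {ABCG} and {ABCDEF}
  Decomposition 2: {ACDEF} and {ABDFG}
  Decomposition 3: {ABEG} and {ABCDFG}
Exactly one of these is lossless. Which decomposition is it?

Decomposition 1: common = {ABC}, closure = {ABC} → lossy.
Decomposition 2: common = {ADF}, closure = {ADFG} → lossy.
Decomposition 3: common = {ABG}, closure = {ABCDFG} → lossless.

Decomposition 3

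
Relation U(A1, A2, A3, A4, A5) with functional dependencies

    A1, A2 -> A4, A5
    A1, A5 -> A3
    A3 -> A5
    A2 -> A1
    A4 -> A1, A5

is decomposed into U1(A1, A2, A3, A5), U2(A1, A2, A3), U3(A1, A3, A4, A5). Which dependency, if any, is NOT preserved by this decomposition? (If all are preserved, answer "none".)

Check A1, A2 → A4, A5: no single fragment contains all of {A1, A2, A4, A5}, and the restricted closure of {A1, A2} across the fragments never reaches {A4, A5}.
A1, A5 → A3 is preserved.
A3 → A5 is preserved.
A2 → A1 is preserved.
A4 → A1, A5 is preserved.

A1, A2 -> A4, A5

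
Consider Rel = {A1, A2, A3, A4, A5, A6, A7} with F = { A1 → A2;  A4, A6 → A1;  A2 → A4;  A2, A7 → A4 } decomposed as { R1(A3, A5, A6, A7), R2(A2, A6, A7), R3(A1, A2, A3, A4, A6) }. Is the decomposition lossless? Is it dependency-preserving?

lossy but dependency-preserving

Lossless test (chase): Rows 2 and 3 agree on A2; apply A2→A4 and equate their A4 entries. Rows 2 and 3 agree on A4, A6; apply A4, A6→A1 and equate their A1 entries. No row becomes fully distinguished — the join is lossy.
Dependency preservation: A2, A7 → A4 is not contained in any single fragment, but the restricted closure of its left-hand side across the fragments still reaches the right-hand side; the remaining FDs each lie inside some fragment. All dependencies are preserved.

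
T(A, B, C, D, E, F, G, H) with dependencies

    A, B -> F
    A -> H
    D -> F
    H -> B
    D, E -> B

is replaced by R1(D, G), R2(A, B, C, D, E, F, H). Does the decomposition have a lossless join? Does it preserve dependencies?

lossy but dependency-preserving

Lossless test: (D)⁺ = {D, F}, which is a superkey of neither fragment — lossy.
Dependency preservation: every FD's attributes lie within a single fragment, so each can be enforced locally — preserved.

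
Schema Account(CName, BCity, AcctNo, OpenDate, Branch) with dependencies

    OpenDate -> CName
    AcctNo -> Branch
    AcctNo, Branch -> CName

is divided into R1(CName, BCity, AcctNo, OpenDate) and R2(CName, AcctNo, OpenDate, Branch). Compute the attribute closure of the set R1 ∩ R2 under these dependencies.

R1 ∩ R2 = {CName, AcctNo, OpenDate}.
AcctNo → Branch applies, adding Branch
Closure: {CName, AcctNo, OpenDate, Branch}.

CName, AcctNo, OpenDate, Branch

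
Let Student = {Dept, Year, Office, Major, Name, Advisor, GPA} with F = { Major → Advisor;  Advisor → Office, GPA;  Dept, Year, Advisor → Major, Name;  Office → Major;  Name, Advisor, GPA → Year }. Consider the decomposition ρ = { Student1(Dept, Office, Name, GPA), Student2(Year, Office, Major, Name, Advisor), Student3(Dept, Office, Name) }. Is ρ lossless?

Chase test. Columns are Dept, Year, Office, Major, Name, Advisor, GPA; row i has aⱼ where attribute j ∈ Studenti, else bᵢⱼ.
Initial tableau (one row per fragment):
  row 1: a1 b12 a3 b14 a5 b16 a7
  row 2: b21 a2 a3 a4 a5 a6 b27
  row 3: a1 b32 a3 b34 a5 b36 b37
Rows 1 and 2 agree on Office; apply Office→Major and equate their Major entries.
Rows 1 and 3 agree on Office; apply Office→Major and equate their Major entries.
Rows 1 and 2 agree on Major; apply Major→Advisor and equate their Advisor entries.
Rows 1 and 3 agree on Major; apply Major→Advisor and equate their Advisor entries.
Rows 1 and 2 agree on Advisor; apply Advisor→Office, GPA and equate their Office, GPA entries.
Rows 1 and 3 agree on Advisor; apply Advisor→Office, GPA and equate their Office, GPA entries.
Rows 1 and 2 agree on Name, Advisor, GPA; apply Name, Advisor, GPA→Year and equate their Year entries.
Rows 1 and 3 agree on Name, Advisor, GPA; apply Name, Advisor, GPA→Year and equate their Year entries.
Row 1 is now all distinguished symbols — the join is lossless.

Yes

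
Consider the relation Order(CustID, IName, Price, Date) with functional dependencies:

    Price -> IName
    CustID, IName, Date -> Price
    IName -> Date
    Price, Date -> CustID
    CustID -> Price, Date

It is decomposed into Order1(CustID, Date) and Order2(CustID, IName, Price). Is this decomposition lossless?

Yes

Common attributes: Order1 ∩ Order2 = {CustID}.
Closure of {CustID}: CustID → Price, Date applies, adding Price, Date; Price → IName applies, adding IName. So (CustID)⁺ = {CustID, IName, Price, Date}.
This closure contains every attribute of Order1, so Order1 ∩ Order2 → Order1. The join is lossless.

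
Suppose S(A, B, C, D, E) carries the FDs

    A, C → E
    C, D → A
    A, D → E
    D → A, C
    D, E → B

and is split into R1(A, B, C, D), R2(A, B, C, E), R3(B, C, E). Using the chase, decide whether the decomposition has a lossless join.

Chase test. Columns are A, B, C, D, E; row i has aⱼ where attribute j ∈ Ri, else bᵢⱼ.
Initial tableau (one row per fragment):
  row 1: a1 a2 a3 a4 b15
  row 2: a1 a2 a3 b24 a5
  row 3: b31 a2 a3 b34 a5
Rows 1 and 2 agree on A, C; apply A, C→E and equate their E entries.
Row 1 is now all distinguished symbols — the join is lossless.

Yes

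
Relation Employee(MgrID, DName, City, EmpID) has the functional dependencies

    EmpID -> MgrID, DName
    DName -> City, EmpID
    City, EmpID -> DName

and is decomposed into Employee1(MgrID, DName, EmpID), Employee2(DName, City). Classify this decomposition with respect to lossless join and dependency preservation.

Lossless test: (DName)⁺ = {MgrID, DName, City, EmpID}, which contains all of one fragment — lossless.
Dependency preservation: DName → City, EmpID; City, EmpID → DName are not contained in any single fragment, but the restricted closure of each left-hand side across the fragments still reaches the right-hand side; the remaining FDs each lie inside some fragment. All dependencies are preserved.

lossless and dependency-preserving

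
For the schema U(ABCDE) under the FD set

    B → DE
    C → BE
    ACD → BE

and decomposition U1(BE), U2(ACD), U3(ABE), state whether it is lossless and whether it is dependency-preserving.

lossy and not dependency-preserving

Lossless test (chase): Rows 1 and 3 agree on B; apply B→DE and equate their DE entries. No row becomes fully distinguished — the join is lossy.
Dependency preservation: the restricted closure of {B} across the fragments never reaches {DE}, so B → DE cannot be enforced without a join — not preserved.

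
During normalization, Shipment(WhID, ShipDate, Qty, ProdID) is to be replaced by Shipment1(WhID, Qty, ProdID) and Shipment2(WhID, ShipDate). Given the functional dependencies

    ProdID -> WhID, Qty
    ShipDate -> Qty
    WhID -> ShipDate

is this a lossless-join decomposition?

Yes

Common attributes: Shipment1 ∩ Shipment2 = {WhID}.
Closure of {WhID}: WhID → ShipDate applies, adding ShipDate; ShipDate → Qty applies, adding Qty. So (WhID)⁺ = {WhID, ShipDate, Qty}.
This closure contains every attribute of Shipment2, so Shipment1 ∩ Shipment2 → Shipment2. The join is lossless.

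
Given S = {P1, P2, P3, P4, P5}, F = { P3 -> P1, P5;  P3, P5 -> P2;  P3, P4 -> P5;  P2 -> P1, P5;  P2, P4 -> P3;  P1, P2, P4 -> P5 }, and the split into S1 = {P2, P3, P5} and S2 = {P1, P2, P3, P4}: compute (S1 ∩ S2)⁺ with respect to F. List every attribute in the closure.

P1, P2, P3, P5

S1 ∩ S2 = {P2, P3}.
P3 → P1, P5 applies, adding P1, P5
Closure: {P1, P2, P3, P5}.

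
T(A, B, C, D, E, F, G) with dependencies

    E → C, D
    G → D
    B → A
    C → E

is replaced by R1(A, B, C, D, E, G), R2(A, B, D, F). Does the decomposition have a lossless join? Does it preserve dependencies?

lossy but dependency-preserving

Lossless test: (A, B, D)⁺ = {A, B, D}, which is a superkey of neither fragment — lossy.
Dependency preservation: every FD's attributes lie within a single fragment, so each can be enforced locally — preserved.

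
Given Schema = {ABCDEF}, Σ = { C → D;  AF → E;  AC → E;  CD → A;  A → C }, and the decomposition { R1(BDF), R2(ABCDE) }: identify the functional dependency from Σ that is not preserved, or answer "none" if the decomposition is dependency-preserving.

none

C → D lies within R2.
AF → E: restricted closure across fragments reaches E.
AC → E lies within R2.
CD → A lies within R2.
A → C lies within R2.
Every dependency is enforceable on the fragments, so the decomposition is dependency-preserving.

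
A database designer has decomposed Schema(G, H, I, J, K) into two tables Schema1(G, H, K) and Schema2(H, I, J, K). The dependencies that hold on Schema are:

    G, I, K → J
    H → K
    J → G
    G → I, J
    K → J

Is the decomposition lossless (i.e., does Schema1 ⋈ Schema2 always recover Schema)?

Common attributes: Schema1 ∩ Schema2 = {H, K}.
Closure of {H, K}: K → J applies, adding J; J → G applies, adding G; G → I, J applies, adding I. So (H, K)⁺ = {G, H, I, J, K}.
This closure contains every attribute of Schema1, so Schema1 ∩ Schema2 → Schema1. The join is lossless.

Yes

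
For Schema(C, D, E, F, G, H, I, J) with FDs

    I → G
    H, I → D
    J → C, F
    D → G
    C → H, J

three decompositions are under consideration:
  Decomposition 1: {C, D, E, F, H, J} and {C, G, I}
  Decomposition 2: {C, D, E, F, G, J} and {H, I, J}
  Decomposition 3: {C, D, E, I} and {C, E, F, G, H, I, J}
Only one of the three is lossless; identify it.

Decomposition 1: common = {C}, closure = {C, F, H, J} → lossy.
Decomposition 2: common = {J}, closure = {C, F, H, J} → lossy.
Decomposition 3: common = {C, E, I}, closure = {C, D, E, F, G, H, I, J} → lossless.

Decomposition 3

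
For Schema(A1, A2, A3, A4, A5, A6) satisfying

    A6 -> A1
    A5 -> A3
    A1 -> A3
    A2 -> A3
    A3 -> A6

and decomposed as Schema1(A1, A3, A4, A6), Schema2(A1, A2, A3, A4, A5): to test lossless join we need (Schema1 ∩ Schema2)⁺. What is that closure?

A1, A3, A4, A6

Schema1 ∩ Schema2 = {A1, A3, A4}.
A3 → A6 applies, adding A6
Closure: {A1, A3, A4, A6}.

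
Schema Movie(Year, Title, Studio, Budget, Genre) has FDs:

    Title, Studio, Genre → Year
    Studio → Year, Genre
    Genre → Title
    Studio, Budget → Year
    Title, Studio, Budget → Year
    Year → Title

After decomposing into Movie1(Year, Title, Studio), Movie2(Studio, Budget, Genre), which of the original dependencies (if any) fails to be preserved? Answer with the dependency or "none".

Check Genre → Title: no single fragment contains all of {Title, Genre}, and the restricted closure of {Genre} across the fragments never reaches {Title}.
Title, Studio, Genre → Year is preserved.
Studio → Year, Genre is preserved.
Studio, Budget → Year is preserved.
Title, Studio, Budget → Year is preserved.
Year → Title is preserved.

Genre → Title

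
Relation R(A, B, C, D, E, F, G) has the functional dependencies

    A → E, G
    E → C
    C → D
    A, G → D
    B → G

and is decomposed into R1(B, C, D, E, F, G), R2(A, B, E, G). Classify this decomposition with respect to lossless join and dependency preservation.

Lossless test: (B, E, G)⁺ = {B, C, D, E, G}, which is a superkey of neither fragment — lossy.
Dependency preservation: A, G → D is not contained in any single fragment, but the restricted closure of its left-hand side across the fragments still reaches the right-hand side; the remaining FDs each lie inside some fragment. All dependencies are preserved.

lossy but dependency-preserving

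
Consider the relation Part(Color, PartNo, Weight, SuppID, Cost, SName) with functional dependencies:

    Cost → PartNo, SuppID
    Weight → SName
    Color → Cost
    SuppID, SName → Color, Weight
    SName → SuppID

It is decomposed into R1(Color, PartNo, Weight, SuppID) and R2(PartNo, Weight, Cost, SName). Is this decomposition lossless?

Yes

Common attributes: R1 ∩ R2 = {PartNo, Weight}.
Closure of {PartNo, Weight}: Weight → SName applies, adding SName; SName → SuppID applies, adding SuppID; SuppID, SName → Color, Weight applies, adding Color; Color → Cost applies, adding Cost. So (PartNo, Weight)⁺ = {Color, PartNo, Weight, SuppID, Cost, SName}.
This closure contains every attribute of R1, so R1 ∩ R2 → R1. The join is lossless.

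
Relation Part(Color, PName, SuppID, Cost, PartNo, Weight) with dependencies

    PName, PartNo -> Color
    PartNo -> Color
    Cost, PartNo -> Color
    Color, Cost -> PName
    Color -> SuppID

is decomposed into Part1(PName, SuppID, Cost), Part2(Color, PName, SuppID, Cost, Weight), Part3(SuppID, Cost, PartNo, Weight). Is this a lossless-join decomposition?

Chase test. Columns are Color, PName, SuppID, Cost, PartNo, Weight; row i has aⱼ where attribute j ∈ Parti, else bᵢⱼ.
Initial tableau (one row per fragment):
  row 1: b11 a2 a3 a4 b15 b16
  row 2: a1 a2 a3 a4 b25 a6
  row 3: b31 b32 a3 a4 a5 a6
No row becomes fully distinguished — the join is lossy.

No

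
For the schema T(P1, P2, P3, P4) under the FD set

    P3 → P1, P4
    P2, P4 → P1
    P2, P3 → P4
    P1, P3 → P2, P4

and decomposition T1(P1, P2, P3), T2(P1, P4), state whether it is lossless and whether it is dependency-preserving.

lossy and not dependency-preserving

Lossless test: (P1)⁺ = {P1}, which is a superkey of neither fragment — lossy.
Dependency preservation: the restricted closure of {P3} across the fragments never reaches {P1, P4}, so P3 → P1, P4 cannot be enforced without a join — not preserved.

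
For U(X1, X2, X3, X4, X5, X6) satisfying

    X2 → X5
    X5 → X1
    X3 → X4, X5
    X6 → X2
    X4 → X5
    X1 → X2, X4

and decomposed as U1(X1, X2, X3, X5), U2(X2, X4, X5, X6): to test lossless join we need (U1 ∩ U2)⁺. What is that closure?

U1 ∩ U2 = {X2, X5}.
X5 → X1 applies, adding X1
X1 → X2, X4 applies, adding X4
Closure: {X1, X2, X4, X5}.

X1, X2, X4, X5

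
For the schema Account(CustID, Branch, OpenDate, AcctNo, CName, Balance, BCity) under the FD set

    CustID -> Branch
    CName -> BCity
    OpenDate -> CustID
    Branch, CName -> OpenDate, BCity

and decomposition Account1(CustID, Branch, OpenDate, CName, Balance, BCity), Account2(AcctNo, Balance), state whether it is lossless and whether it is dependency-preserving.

Lossless test: (Balance)⁺ = {Balance}, which is a superkey of neither fragment — lossy.
Dependency preservation: every FD's attributes lie within a single fragment, so each can be enforced locally — preserved.

lossy but dependency-preserving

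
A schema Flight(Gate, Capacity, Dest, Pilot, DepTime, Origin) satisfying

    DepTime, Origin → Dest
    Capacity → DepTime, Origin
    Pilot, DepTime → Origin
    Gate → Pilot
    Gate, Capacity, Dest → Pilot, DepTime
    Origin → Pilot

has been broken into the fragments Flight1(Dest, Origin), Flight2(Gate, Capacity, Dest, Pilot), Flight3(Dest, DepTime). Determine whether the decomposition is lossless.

Chase test. Columns are Gate, Capacity, Dest, Pilot, DepTime, Origin; row i has aⱼ where attribute j ∈ Flighti, else bᵢⱼ.
Initial tableau (one row per fragment):
  row 1: b11 b12 a3 b14 b15 a6
  row 2: a1 a2 a3 a4 b25 b26
  row 3: b31 b32 a3 b34 a5 b36
No row becomes fully distinguished — the join is lossy.

No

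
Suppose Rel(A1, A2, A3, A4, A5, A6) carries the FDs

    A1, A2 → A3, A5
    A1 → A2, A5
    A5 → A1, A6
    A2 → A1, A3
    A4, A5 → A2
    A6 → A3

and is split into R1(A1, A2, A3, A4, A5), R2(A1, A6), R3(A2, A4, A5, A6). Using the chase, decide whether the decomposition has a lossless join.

Chase test. Columns are A1, A2, A3, A4, A5, A6; row i has aⱼ where attribute j ∈ Ri, else bᵢⱼ.
Initial tableau (one row per fragment):
  row 1: a1 a2 a3 a4 a5 b16
  row 2: a1 b22 b23 b24 b25 a6
  row 3: b31 a2 b33 a4 a5 a6
Rows 1 and 2 agree on A1; apply A1→A2, A5 and equate their A2, A5 entries.
Rows 1 and 2 agree on A5; apply A5→A1, A6 and equate their A1, A6 entries.
Rows 1 and 3 agree on A5; apply A5→A1, A6 and equate their A1, A6 entries.
Rows 1 and 2 agree on A2; apply A2→A1, A3 and equate their A1, A3 entries.
Rows 1 and 3 agree on A2; apply A2→A1, A3 and equate their A1, A3 entries.
Row 1 is now all distinguished symbols — the join is lossless.

Yes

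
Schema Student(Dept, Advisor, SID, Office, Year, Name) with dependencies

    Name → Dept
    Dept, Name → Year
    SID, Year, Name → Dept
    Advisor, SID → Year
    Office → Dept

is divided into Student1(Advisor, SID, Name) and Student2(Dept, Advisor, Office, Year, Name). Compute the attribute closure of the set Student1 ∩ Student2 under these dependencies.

Student1 ∩ Student2 = {Advisor, Name}.
Name → Dept applies, adding Dept
Dept, Name → Year applies, adding Year
Closure: {Dept, Advisor, Year, Name}.

Dept, Advisor, Year, Name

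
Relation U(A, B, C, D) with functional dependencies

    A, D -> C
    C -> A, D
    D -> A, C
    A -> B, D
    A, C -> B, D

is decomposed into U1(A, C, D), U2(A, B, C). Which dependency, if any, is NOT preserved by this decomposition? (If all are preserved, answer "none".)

none

A, D → C lies within U1.
C → A, D lies within U1.
D → A, C lies within U1.
A → B, D: restricted closure across fragments reaches B, D.
A, C → B, D: restricted closure across fragments reaches B, D.
Every dependency is enforceable on the fragments, so the decomposition is dependency-preserving.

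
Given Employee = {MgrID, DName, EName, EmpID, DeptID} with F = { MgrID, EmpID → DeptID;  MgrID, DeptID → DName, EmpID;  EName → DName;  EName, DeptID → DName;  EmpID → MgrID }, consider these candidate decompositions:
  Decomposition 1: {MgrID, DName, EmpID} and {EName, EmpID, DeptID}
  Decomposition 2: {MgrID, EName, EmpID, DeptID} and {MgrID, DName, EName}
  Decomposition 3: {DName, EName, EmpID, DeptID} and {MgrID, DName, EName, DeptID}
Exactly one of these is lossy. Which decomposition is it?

Decomposition 3

Decomposition 1: common = {EmpID}, closure = {MgrID, DName, EmpID, DeptID} → lossless.
Decomposition 2: common = {MgrID, EName}, closure = {MgrID, DName, EName} → lossless.
Decomposition 3: common = {DName, EName, DeptID}, closure = {DName, EName, DeptID} → lossy.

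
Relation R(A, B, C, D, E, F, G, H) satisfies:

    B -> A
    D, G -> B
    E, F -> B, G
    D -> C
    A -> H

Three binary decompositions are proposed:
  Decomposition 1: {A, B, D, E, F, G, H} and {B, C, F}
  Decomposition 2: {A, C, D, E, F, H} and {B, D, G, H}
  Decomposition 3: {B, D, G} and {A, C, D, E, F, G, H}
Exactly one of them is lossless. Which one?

Decomposition 3

Decomposition 1: common = {B, F}, closure = {A, B, F, H} → lossy.
Decomposition 2: common = {D, H}, closure = {C, D, H} → lossy.
Decomposition 3: common = {D, G}, closure = {A, B, C, D, G, H} → lossless.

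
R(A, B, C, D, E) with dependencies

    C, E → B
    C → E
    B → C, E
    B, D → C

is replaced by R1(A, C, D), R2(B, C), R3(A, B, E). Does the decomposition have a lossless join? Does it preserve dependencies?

lossless and dependency-preserving

Lossless test (chase): Rows 1 and 2 agree on C; apply C→E and equate their E entries. Rows 2 and 3 agree on B; apply B→C, E and equate their C, E entries. Rows 1 and 2 agree on C, E; apply C, E→B and equate their B entries. Row 1 is now all distinguished symbols — the join is lossless.
Dependency preservation: C, E → B; C → E; B → C, E; B, D → C are not contained in any single fragment, but the restricted closure of each left-hand side across the fragments still reaches the right-hand side; the remaining FDs each lie inside some fragment. All dependencies are preserved.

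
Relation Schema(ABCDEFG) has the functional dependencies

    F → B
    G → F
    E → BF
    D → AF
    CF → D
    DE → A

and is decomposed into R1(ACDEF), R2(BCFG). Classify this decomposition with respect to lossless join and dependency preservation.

lossy but dependency-preserving

Lossless test: (CF)⁺ = {ABCDF}, which is a superkey of neither fragment — lossy.
Dependency preservation: E → BF is not contained in any single fragment, but the restricted closure of its left-hand side across the fragments still reaches the right-hand side; the remaining FDs each lie inside some fragment. All dependencies are preserved.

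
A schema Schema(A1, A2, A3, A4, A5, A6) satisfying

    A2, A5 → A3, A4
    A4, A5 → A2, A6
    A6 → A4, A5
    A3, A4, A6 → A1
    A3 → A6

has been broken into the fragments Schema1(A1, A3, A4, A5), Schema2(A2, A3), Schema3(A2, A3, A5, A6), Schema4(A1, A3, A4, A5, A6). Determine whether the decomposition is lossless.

Chase test. Columns are A1, A2, A3, A4, A5, A6; row i has aⱼ where attribute j ∈ Schemai, else bᵢⱼ.
Initial tableau (one row per fragment):
  row 1: a1 b12 a3 a4 a5 b16
  row 2: b21 a2 a3 b24 b25 b26
  row 3: b31 a2 a3 b34 a5 a6
  row 4: a1 b42 a3 a4 a5 a6
Rows 1 and 4 agree on A4, A5; apply A4, A5→A2, A6 and equate their A2, A6 entries.
Rows 1 and 3 agree on A6; apply A6→A4, A5 and equate their A4, A5 entries.
Rows 1 and 3 agree on A3, A4, A6; apply A3, A4, A6→A1 and equate their A1 entries.
Rows 1 and 2 agree on A3; apply A3→A6 and equate their A6 entries.
Rows 1 and 3 agree on A4, A5; apply A4, A5→A2, A6 and equate their A2, A6 entries.
Rows 1 and 2 agree on A6; apply A6→A4, A5 and equate their A4, A5 entries.
Rows 1 and 2 agree on A3, A4, A6; apply A3, A4, A6→A1 and equate their A1 entries.
Row 1 is now all distinguished symbols — the join is lossless.

Yes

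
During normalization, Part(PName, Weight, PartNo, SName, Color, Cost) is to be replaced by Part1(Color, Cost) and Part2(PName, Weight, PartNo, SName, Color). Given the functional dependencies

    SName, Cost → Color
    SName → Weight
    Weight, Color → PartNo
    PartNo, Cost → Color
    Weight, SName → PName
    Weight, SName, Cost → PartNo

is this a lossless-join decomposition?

No

Common attributes: Part1 ∩ Part2 = {Color}.
No dependency enlarges {Color}, so (Color)⁺ = {Color}.
The closure contains neither all of Part1 = {Color, Cost} nor all of Part2 = {PName, Weight, PartNo, SName, Color}, so the common attributes are not a superkey of either fragment. The join is lossy.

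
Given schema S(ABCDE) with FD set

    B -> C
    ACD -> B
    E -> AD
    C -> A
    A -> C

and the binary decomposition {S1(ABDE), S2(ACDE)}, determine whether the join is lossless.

Common attributes: S1 ∩ S2 = {ADE}.
Closure of {ADE}: A → C applies, adding C; ACD → B applies, adding B. So (ADE)⁺ = {ABCDE}.
This closure contains every attribute of S1, so S1 ∩ S2 → S1. The join is lossless.

Yes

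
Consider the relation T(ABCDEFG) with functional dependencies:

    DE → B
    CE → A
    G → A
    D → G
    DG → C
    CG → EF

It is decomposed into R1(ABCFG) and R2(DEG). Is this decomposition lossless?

No

Common attributes: R1 ∩ R2 = {G}.
Closure of {G}: G → A applies, adding A. So (G)⁺ = {AG}.
The closure contains neither all of R1 = {ABCFG} nor all of R2 = {DEG}, so the common attributes are not a superkey of either fragment. The join is lossy.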